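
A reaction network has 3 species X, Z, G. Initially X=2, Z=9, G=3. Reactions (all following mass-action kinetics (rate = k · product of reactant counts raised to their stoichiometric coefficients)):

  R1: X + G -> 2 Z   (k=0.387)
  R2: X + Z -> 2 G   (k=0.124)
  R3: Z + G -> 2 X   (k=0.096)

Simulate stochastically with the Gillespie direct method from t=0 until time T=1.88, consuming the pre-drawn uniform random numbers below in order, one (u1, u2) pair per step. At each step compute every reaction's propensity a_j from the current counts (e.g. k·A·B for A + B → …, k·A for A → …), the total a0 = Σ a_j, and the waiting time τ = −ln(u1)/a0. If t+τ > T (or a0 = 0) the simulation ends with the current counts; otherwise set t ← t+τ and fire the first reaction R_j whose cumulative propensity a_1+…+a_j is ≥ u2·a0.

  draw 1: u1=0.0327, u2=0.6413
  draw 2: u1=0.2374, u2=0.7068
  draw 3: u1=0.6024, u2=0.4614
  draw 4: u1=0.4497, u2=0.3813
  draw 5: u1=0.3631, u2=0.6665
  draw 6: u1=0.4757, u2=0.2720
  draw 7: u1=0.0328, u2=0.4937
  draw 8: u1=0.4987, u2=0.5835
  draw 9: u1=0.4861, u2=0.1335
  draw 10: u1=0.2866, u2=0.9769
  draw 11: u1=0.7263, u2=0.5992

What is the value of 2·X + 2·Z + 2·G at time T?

Value at T = 28

Check how each reaction changes W = 2·X + 2·Z + 2·G (weight of products minus weight of reactants):
R1: X + G -> 2 Z: (2·2) − (2·1 + 2·1) = 4 − 4 = 0
R2: X + Z -> 2 G: (2·2) − (2·1 + 2·1) = 4 − 4 = 0
R3: Z + G -> 2 X: (2·2) − (2·1 + 2·1) = 4 − 4 = 0
Every reaction leaves W unchanged, so W is conserved and no simulation is needed: W(T) = W(0) = 2·2 + 2·9 + 2·3 = 28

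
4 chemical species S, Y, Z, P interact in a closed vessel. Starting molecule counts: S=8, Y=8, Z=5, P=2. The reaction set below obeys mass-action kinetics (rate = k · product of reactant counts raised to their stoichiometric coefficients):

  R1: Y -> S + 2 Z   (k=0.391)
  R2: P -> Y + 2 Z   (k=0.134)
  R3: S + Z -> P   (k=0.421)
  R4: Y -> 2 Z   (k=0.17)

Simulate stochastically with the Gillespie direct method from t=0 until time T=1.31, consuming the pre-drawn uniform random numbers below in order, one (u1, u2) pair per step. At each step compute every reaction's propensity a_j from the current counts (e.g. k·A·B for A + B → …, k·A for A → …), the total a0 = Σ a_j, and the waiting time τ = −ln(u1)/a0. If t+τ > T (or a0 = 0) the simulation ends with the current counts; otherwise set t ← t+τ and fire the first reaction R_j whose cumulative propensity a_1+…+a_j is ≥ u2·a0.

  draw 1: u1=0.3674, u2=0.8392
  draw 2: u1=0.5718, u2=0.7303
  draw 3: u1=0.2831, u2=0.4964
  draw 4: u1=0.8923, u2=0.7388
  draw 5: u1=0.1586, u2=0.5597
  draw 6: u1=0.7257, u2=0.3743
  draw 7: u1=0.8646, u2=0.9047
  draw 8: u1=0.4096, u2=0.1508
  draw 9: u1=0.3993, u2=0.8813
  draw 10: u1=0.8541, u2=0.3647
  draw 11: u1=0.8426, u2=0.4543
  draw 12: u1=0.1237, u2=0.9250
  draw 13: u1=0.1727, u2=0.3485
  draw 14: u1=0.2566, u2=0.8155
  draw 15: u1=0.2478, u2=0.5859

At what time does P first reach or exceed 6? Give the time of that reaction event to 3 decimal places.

Threshold first reached at t = 0.192

t=0.000: S=8 Y=8 Z=5 P=2
Draw 1: a1=3.128, a2=0.268, a3=16.840, a4=1.360, a0=21.596; τ=−ln(0.3674)/21.596=0.046 → t=0.046; u2·a0=0.8392·21.596=18.123; a1+a2=3.396 < 18.123 ≤ a1+…+a3=20.236 → R3 fires; S=7 Y=8 Z=4 P=3
Draw 2: a1=3.128, a2=0.402, a3=11.788, a4=1.360, a0=16.678; τ=−ln(0.5718)/16.678=0.034 → t=0.080; u2·a0=0.7303·16.678=12.180; a1+a2=3.530 < 12.180 ≤ a1+…+a3=15.318 → R3 fires; S=6 Y=8 Z=3 P=4
Draw 3: a1=3.128, a2=0.536, a3=7.578, a4=1.360, a0=12.602; τ=−ln(0.2831)/12.602=0.100 → t=0.180; u2·a0=0.4964·12.602=6.256; a1+a2=3.664 < 6.256 ≤ a1+…+a3=11.242 → R3 fires; S=5 Y=8 Z=2 P=5
Draw 4: a1=3.128, a2=0.670, a3=4.210, a4=1.360, a0=9.368; τ=−ln(0.8923)/9.368=0.012 → t=0.192; u2·a0=0.7388·9.368=6.921; a1+a2=3.798 < 6.921 ≤ a1+…+a3=8.008 → R3 fires; S=4 Y=8 Z=1 P=6
Draw 5: a1=3.128, a2=0.804, a3=1.684, a4=1.360, a0=6.976; τ=−ln(0.1586)/6.976=0.264 → t=0.456; u2·a0=0.5597·6.976=3.904; a1=3.128 < 3.904 ≤ a1+a2=3.932 → R2 fires; S=4 Y=9 Z=3 P=5
Draw 6: a1=3.519, a2=0.670, a3=5.052, a4=1.530, a0=10.771; τ=−ln(0.7257)/10.771=0.030 → t=0.486; u2·a0=0.3743·10.771=4.032; a1=3.519 < 4.032 ≤ a1+a2=4.189 → R2 fires; S=4 Y=10 Z=5 P=4
Draw 7: a1=3.910, a2=0.536, a3=8.420, a4=1.700, a0=14.566; τ=−ln(0.8646)/14.566=0.010 → t=0.496; u2·a0=0.9047·14.566=13.178; a1+…+a3=12.866 < 13.178 ≤ a1+…+a4=14.566 → R4 fires; S=4 Y=9 Z=7 P=4
Draw 8: a1=3.519, a2=0.536, a3=11.788, a4=1.530, a0=17.373; τ=−ln(0.4096)/17.373=0.051 → t=0.547; u2·a0=0.1508·17.373=2.620 ≤ a1=3.519 → R1 fires; S=5 Y=8 Z=9 P=4
Draw 9: a1=3.128, a2=0.536, a3=18.945, a4=1.360, a0=23.969; τ=−ln(0.3993)/23.969=0.038 → t=0.586; u2·a0=0.8813·23.969=21.124; a1+a2=3.664 < 21.124 ≤ a1+…+a3=22.609 → R3 fires; S=4 Y=8 Z=8 P=5
Draw 10: a1=3.128, a2=0.670, a3=13.472, a4=1.360, a0=18.630; τ=−ln(0.8541)/18.630=0.008 → t=0.594; u2·a0=0.3647·18.630=6.794; a1+a2=3.798 < 6.794 ≤ a1+…+a3=17.270 → R3 fires; S=3 Y=8 Z=7 P=6
Draw 11: a1=3.128, a2=0.804, a3=8.841, a4=1.360, a0=14.133; τ=−ln(0.8426)/14.133=0.012 → t=0.606; u2·a0=0.4543·14.133=6.421; a1+a2=3.932 < 6.421 ≤ a1+…+a3=12.773 → R3 fires; S=2 Y=8 Z=6 P=7
Draw 12: a1=3.128, a2=0.938, a3=5.052, a4=1.360, a0=10.478; τ=−ln(0.1237)/10.478=0.199 → t=0.806; u2·a0=0.9250·10.478=9.692; a1+…+a3=9.118 < 9.692 ≤ a1+…+a4=10.478 → R4 fires; S=2 Y=7 Z=8 P=7
Draw 13: a1=2.737, a2=0.938, a3=6.736, a4=1.190, a0=11.601; τ=−ln(0.1727)/11.601=0.151 → t=0.957; u2·a0=0.3485·11.601=4.043; a1+a2=3.675 < 4.043 ≤ a1+…+a3=10.411 → R3 fires; S=1 Y=7 Z=7 P=8
Draw 14: a1=2.737, a2=1.072, a3=2.947, a4=1.190, a0=7.946; τ=−ln(0.2566)/7.946=0.171 → t=1.128; u2·a0=0.8155·7.946=6.480; a1+a2=3.809 < 6.480 ≤ a1+…+a3=6.756 → R3 fires; S=0 Y=7 Z=6 P=9
Draw 15: a1=2.737, a2=1.206, a3=0.000, a4=1.190, a0=5.133; τ=−ln(0.2478)/5.133=0.272 → t=1.400 > T=1.31: stop.
P first becomes ≥ 6 when it reaches 6 at the event at t=0.192.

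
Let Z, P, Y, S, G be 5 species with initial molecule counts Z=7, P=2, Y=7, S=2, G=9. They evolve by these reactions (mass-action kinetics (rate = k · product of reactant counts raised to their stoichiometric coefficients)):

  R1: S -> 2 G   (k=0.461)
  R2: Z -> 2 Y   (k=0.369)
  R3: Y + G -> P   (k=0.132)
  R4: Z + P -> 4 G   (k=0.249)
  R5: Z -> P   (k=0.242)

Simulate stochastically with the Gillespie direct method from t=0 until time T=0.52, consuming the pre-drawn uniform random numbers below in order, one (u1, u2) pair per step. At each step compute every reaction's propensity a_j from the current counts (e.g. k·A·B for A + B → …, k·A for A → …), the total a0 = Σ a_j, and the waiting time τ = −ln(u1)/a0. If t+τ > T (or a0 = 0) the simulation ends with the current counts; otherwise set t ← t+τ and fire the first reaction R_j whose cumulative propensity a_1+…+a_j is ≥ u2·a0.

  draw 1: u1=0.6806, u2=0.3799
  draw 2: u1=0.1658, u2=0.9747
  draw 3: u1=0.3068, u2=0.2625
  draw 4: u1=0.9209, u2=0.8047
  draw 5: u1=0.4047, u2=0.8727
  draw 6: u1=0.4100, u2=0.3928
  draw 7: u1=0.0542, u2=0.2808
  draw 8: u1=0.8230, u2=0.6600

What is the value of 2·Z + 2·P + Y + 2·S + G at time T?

Value at T = 38

Check how each reaction changes W = 2·Z + 2·P + Y + 2·S + G (weight of products minus weight of reactants):
R1: S -> 2 G: (1·2) − (2·1) = 2 − 2 = 0
R2: Z -> 2 Y: (1·2) − (2·1) = 2 − 2 = 0
R3: Y + G -> P: (2·1) − (1·1 + 1·1) = 2 − 2 = 0
R4: Z + P -> 4 G: (1·4) − (2·1 + 2·1) = 4 − 4 = 0
R5: Z -> P: (2·1) − (2·1) = 2 − 2 = 0
Every reaction leaves W unchanged, so W is conserved and no simulation is needed: W(T) = W(0) = 2·7 + 2·2 + 7 + 2·2 + 9 = 38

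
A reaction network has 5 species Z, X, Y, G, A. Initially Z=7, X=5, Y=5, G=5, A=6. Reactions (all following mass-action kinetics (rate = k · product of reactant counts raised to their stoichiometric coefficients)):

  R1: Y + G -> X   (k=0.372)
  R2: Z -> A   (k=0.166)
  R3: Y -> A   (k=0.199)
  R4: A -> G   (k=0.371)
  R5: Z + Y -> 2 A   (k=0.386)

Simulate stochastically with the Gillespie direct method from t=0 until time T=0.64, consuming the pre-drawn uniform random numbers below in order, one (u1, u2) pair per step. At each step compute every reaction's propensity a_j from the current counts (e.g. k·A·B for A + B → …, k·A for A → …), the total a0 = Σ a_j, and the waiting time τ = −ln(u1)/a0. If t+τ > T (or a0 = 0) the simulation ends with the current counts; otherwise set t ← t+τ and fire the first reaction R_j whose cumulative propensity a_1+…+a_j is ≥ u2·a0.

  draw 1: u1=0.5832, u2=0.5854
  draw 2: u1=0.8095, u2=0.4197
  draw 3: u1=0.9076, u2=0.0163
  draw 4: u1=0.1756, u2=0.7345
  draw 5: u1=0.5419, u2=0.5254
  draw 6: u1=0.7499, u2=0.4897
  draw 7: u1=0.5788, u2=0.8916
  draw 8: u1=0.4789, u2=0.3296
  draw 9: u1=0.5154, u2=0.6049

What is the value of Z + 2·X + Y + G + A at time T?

Value at T = 33

Check how each reaction changes W = Z + 2·X + Y + G + A (weight of products minus weight of reactants):
R1: Y + G -> X: (2·1) − (1·1 + 1·1) = 2 − 2 = 0
R2: Z -> A: (1·1) − (1·1) = 1 − 1 = 0
R3: Y -> A: (1·1) − (1·1) = 1 − 1 = 0
R4: A -> G: (1·1) − (1·1) = 1 − 1 = 0
R5: Z + Y -> 2 A: (1·2) − (1·1 + 1·1) = 2 − 2 = 0
Every reaction leaves W unchanged, so W is conserved and no simulation is needed: W(T) = W(0) = 7 + 2·5 + 5 + 5 + 6 = 33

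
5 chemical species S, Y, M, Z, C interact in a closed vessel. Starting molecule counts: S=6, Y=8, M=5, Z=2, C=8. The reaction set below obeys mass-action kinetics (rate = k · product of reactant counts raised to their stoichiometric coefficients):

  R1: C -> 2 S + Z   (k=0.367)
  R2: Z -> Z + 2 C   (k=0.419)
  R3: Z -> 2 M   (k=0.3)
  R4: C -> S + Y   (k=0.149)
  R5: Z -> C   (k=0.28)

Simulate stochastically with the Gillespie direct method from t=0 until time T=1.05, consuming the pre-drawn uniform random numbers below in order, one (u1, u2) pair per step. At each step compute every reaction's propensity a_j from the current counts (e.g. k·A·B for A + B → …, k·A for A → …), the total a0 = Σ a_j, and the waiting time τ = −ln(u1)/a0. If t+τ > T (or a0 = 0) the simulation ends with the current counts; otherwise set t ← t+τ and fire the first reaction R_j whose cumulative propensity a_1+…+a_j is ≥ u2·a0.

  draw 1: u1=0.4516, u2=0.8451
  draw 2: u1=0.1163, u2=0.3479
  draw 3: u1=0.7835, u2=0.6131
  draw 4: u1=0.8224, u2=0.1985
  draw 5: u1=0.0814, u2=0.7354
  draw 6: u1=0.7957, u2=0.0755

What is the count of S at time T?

S at T = 12

t=0.000: S=6 Y=8 M=5 Z=2 C=8
Draw 1: a1=2.936, a2=0.838, a3=0.600, a4=1.192, a5=0.560, a0=6.126; τ=−ln(0.4516)/6.126=0.130 → t=0.130; u2·a0=0.8451·6.126=5.177; a1+…+a3=4.374 < 5.177 ≤ a1+…+a4=5.566 → R4 fires; S=7 Y=9 M=5 Z=2 C=7
Draw 2: a1=2.569, a2=0.838, a3=0.600, a4=1.043, a5=0.560, a0=5.610; τ=−ln(0.1163)/5.610=0.384 → t=0.513; u2·a0=0.3479·5.610=1.952 ≤ a1=2.569 → R1 fires; S=9 Y=9 M=5 Z=3 C=6
Draw 3: a1=2.202, a2=1.257, a3=0.900, a4=0.894, a5=0.840, a0=6.093; τ=−ln(0.7835)/6.093=0.040 → t=0.553; u2·a0=0.6131·6.093=3.736; a1+a2=3.459 < 3.736 ≤ a1+…+a3=4.359 → R3 fires; S=9 Y=9 M=7 Z=2 C=6
Draw 4: a1=2.202, a2=0.838, a3=0.600, a4=0.894, a5=0.560, a0=5.094; τ=−ln(0.8224)/5.094=0.038 → t=0.592; u2·a0=0.1985·5.094=1.011 ≤ a1=2.202 → R1 fires; S=11 Y=9 M=7 Z=3 C=5
Draw 5: a1=1.835, a2=1.257, a3=0.900, a4=0.745, a5=0.840, a0=5.577; τ=−ln(0.0814)/5.577=0.450 → t=1.041; u2·a0=0.7354·5.577=4.101; a1+…+a3=3.992 < 4.101 ≤ a1+…+a4=4.737 → R4 fires; S=12 Y=10 M=7 Z=3 C=4
Draw 6: a1=1.468, a2=1.257, a3=0.900, a4=0.596, a5=0.840, a0=5.061; τ=−ln(0.7957)/5.061=0.045 → t=1.087 > T=1.05: stop.
Read off S at T=1.05: 12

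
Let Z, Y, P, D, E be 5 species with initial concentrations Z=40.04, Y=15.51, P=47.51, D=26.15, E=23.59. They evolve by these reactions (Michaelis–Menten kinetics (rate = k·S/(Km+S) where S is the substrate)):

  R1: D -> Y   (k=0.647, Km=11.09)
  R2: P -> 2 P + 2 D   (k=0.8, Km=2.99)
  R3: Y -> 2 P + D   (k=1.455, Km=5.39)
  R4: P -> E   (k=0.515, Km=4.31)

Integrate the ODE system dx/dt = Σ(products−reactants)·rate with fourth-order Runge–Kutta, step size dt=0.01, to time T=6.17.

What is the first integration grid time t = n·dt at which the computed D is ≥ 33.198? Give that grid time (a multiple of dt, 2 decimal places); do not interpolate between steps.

Threshold first reached at t = 3.36

RK4 with dt=0.01: 617 steps to T=6.17. Trajectory (selected grid times):
t=0.00: Z=40.04 Y=15.51 P=47.51 D=26.15 E=23.59
t=0.69: Z=40.04 Y=15.08 P=49.19 D=27.62 E=23.92
t=1.37: Z=40.04 Y=14.67 P=50.83 D=29.05 E=24.24
t=2.06: Z=40.04 Y=14.27 P=52.49 D=30.50 E=24.57
t=2.74: Z=40.04 Y=13.88 P=54.11 D=31.92 E=24.89
t=3.35: Z=40.04 Y=13.53 P=55.56 D=33.19 E=25.18
t=3.36: Z=40.04 Y=13.53 P=55.58 D=33.21 E=25.19
t=3.43: Z=40.04 Y=13.49 P=55.74 D=33.36 E=25.22
t=4.11: Z=40.04 Y=13.12 P=57.34 D=34.76 E=25.55
t=4.80: Z=40.04 Y=12.75 P=58.96 D=36.18 E=25.88
t=5.48: Z=40.04 Y=12.39 P=60.53 D=37.57 E=26.20
t=6.17: Z=40.04 Y=12.04 P=62.12 D=38.98 E=26.54
D(3.35)=33.192 < 33.198 but D(3.36)=33.212 ≥ 33.198, so the first grid time is t=3.36.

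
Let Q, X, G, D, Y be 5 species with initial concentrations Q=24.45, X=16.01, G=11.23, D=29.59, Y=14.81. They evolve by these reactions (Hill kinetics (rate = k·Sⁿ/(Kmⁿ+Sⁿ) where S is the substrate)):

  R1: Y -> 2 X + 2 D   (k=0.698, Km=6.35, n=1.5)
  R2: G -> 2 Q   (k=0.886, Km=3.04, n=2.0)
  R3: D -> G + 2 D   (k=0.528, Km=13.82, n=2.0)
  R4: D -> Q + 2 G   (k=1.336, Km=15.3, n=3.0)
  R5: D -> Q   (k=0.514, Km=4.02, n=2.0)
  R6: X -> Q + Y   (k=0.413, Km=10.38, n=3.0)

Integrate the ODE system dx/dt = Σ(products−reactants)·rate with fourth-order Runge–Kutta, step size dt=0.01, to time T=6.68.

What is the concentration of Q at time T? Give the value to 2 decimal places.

Q at T = 49.39

RK4 with dt=0.01: 668 steps to T=6.68. Trajectory (selected grid times):
t=0.00: Q=24.45 X=16.01 G=11.23 D=29.59 Y=14.81
t=0.74: Q=27.17 X=16.57 G=12.67 D=29.47 Y=14.65
t=1.48: Q=29.90 X=17.13 G=14.10 D=29.36 Y=14.50
t=2.23: Q=32.69 X=17.68 G=15.54 D=29.24 Y=14.35
t=2.97: Q=35.45 X=18.22 G=16.95 D=29.11 Y=14.20
t=3.71: Q=38.22 X=18.76 G=18.36 D=28.99 Y=14.07
t=4.45: Q=40.99 X=19.29 G=19.76 D=28.87 Y=13.93
t=5.20: Q=43.81 X=19.81 G=21.18 D=28.74 Y=13.80
t=5.94: Q=46.60 X=20.33 G=22.57 D=28.61 Y=13.68
t=6.68: Q=49.39 X=20.85 G=23.95 D=28.48 Y=13.56
Read off Q at T=6.68: 49.39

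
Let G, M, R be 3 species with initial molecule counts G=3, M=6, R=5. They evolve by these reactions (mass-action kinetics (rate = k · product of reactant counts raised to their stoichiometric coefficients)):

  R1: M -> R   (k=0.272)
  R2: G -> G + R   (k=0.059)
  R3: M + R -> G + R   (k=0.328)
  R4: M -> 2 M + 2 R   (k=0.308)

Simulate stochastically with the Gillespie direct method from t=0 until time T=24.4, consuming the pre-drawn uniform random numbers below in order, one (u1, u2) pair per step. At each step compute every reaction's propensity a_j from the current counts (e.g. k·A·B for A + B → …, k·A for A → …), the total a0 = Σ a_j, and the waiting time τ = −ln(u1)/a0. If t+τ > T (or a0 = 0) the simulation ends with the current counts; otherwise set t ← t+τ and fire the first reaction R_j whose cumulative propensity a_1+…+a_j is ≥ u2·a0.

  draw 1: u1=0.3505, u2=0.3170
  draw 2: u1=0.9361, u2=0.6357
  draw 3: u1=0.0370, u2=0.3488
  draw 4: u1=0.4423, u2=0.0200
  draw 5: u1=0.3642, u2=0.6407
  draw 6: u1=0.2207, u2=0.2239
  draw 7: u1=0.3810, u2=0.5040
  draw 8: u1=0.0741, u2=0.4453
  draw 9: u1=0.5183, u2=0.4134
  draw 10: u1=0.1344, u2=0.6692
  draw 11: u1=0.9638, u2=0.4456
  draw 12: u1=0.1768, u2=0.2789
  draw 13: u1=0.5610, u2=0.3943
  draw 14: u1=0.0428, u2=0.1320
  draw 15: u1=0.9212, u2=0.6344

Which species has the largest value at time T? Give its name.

t=0.000: G=3 M=6 R=5
Draw 1: a1=1.632, a2=0.177, a3=9.840, a4=1.848, a0=13.497; τ=−ln(0.3505)/13.497=0.078 → t=0.078; u2·a0=0.3170·13.497=4.279; a1+a2=1.809 < 4.279 ≤ a1+…+a3=11.649 → R3 fires; G=4 M=5 R=5
Draw 2: a1=1.360, a2=0.236, a3=8.200, a4=1.540, a0=11.336; τ=−ln(0.9361)/11.336=0.006 → t=0.084; u2·a0=0.6357·11.336=7.206; a1+a2=1.596 < 7.206 ≤ a1+…+a3=9.796 → R3 fires; G=5 M=4 R=5
Draw 3: a1=1.088, a2=0.295, a3=6.560, a4=1.232, a0=9.175; τ=−ln(0.0370)/9.175=0.359 → t=0.443; u2·a0=0.3488·9.175=3.200; a1+a2=1.383 < 3.200 ≤ a1+…+a3=7.943 → R3 fires; G=6 M=3 R=5
Draw 4: a1=0.816, a2=0.354, a3=4.920, a4=0.924, a0=7.014; τ=−ln(0.4423)/7.014=0.116 → t=0.559; u2·a0=0.0200·7.014=0.140 ≤ a1=0.816 → R1 fires; G=6 M=2 R=6
Draw 5: a1=0.544, a2=0.354, a3=3.936, a4=0.616, a0=5.450; τ=−ln(0.3642)/5.450=0.185 → t=0.744; u2·a0=0.6407·5.450=3.492; a1+a2=0.898 < 3.492 ≤ a1+…+a3=4.834 → R3 fires; G=7 M=1 R=6
Draw 6: a1=0.272, a2=0.413, a3=1.968, a4=0.308, a0=2.961; τ=−ln(0.2207)/2.961=0.510 → t=1.255; u2·a0=0.2239·2.961=0.663; a1=0.272 < 0.663 ≤ a1+a2=0.685 → R2 fires; G=7 M=1 R=7
Draw 7: a1=0.272, a2=0.413, a3=2.296, a4=0.308, a0=3.289; τ=−ln(0.3810)/3.289=0.293 → t=1.548; u2·a0=0.5040·3.289=1.658; a1+a2=0.685 < 1.658 ≤ a1+…+a3=2.981 → R3 fires; G=8 M=0 R=7
Draw 8: a1=0.000, a2=0.472, a3=0.000, a4=0.000, a0=0.472; τ=−ln(0.0741)/0.472=5.513 → t=7.062; u2·a0=0.4453·0.472=0.210; a1=0.000 < 0.210 ≤ a1+a2=0.472 → R2 fires; G=8 M=0 R=8
Draw 9: a1=0.000, a2=0.472, a3=0.000, a4=0.000, a0=0.472; τ=−ln(0.5183)/0.472=1.392 → t=8.454; u2·a0=0.4134·0.472=0.195; a1=0.000 < 0.195 ≤ a1+a2=0.472 → R2 fires; G=8 M=0 R=9
Draw 10: a1=0.000, a2=0.472, a3=0.000, a4=0.000, a0=0.472; τ=−ln(0.1344)/0.472=4.252 → t=12.706; u2·a0=0.6692·0.472=0.316; a1=0.000 < 0.316 ≤ a1+a2=0.472 → R2 fires; G=8 M=0 R=10
Draw 11: a1=0.000, a2=0.472, a3=0.000, a4=0.000, a0=0.472; τ=−ln(0.9638)/0.472=0.078 → t=12.784; u2·a0=0.4456·0.472=0.210; a1=0.000 < 0.210 ≤ a1+a2=0.472 → R2 fires; G=8 M=0 R=11
Draw 12: a1=0.000, a2=0.472, a3=0.000, a4=0.000, a0=0.472; τ=−ln(0.1768)/0.472=3.671 → t=16.455; u2·a0=0.2789·0.472=0.132; a1=0.000 < 0.132 ≤ a1+a2=0.472 → R2 fires; G=8 M=0 R=12
Draw 13: a1=0.000, a2=0.472, a3=0.000, a4=0.000, a0=0.472; τ=−ln(0.5610)/0.472=1.225 → t=17.680; u2·a0=0.3943·0.472=0.186; a1=0.000 < 0.186 ≤ a1+a2=0.472 → R2 fires; G=8 M=0 R=13
Draw 14: a1=0.000, a2=0.472, a3=0.000, a4=0.000, a0=0.472; τ=−ln(0.0428)/0.472=6.676 → t=24.356; u2·a0=0.1320·0.472=0.062; a1=0.000 < 0.062 ≤ a1+a2=0.472 → R2 fires; G=8 M=0 R=14
Draw 15: a1=0.000, a2=0.472, a3=0.000, a4=0.000, a0=0.472; τ=−ln(0.9212)/0.472=0.174 → t=24.530 > T=24.4: stop.
At T=24.4: G=8 M=0 R=14; the largest is R.

Dominant species at T: R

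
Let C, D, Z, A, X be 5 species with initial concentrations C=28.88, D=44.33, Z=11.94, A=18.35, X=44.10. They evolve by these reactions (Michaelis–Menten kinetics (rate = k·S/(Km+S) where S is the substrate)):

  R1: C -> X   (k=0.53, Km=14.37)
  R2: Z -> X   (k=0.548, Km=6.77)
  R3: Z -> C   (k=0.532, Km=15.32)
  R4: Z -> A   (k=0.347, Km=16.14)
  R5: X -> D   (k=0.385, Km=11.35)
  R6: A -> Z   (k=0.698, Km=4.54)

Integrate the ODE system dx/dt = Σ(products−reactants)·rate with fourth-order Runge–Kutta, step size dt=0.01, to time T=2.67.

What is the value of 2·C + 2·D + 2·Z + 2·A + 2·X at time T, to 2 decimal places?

Value at T = 295.20

Check how each reaction changes W = 2·C + 2·D + 2·Z + 2·A + 2·X (weight of products minus weight of reactants):
R1: C -> X: (2·1) − (2·1) = 2 − 2 = 0
R2: Z -> X: (2·1) − (2·1) = 2 − 2 = 0
R3: Z -> C: (2·1) − (2·1) = 2 − 2 = 0
R4: Z -> A: (2·1) − (2·1) = 2 − 2 = 0
R5: X -> D: (2·1) − (2·1) = 2 − 2 = 0
R6: A -> Z: (2·1) − (2·1) = 2 − 2 = 0
Every reaction leaves W unchanged, so W is conserved and no simulation is needed: W(T) = W(0) = 2·28.88 + 2·44.33 + 2·11.94 + 2·18.35 + 2·44.10 = 295.20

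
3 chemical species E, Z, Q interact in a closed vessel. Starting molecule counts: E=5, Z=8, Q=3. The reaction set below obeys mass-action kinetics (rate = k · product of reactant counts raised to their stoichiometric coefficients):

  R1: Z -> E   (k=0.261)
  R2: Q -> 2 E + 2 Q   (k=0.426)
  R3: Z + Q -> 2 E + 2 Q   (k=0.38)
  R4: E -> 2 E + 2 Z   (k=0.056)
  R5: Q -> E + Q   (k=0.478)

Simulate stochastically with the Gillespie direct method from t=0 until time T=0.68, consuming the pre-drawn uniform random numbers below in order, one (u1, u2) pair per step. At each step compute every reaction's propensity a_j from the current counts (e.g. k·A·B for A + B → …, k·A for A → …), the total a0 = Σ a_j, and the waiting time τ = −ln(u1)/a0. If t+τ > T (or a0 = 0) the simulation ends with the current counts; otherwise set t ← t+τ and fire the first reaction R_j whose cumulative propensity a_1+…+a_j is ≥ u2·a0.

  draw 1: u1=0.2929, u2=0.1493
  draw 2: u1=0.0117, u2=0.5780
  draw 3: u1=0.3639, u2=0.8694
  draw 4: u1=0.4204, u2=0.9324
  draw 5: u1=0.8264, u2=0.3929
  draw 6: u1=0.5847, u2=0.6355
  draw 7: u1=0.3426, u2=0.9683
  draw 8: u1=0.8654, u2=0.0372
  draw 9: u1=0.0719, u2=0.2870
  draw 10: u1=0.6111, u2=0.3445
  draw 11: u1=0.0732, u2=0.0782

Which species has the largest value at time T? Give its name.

Dominant species at T: E

t=0.000: E=5 Z=8 Q=3
Draw 1: a1=2.088, a2=1.278, a3=9.120, a4=0.280, a5=1.434, a0=14.200; τ=−ln(0.2929)/14.200=0.086 → t=0.086; u2·a0=0.1493·14.200=2.120; a1=2.088 < 2.120 ≤ a1+a2=3.366 → R2 fires; E=7 Z=8 Q=4
Draw 2: a1=2.088, a2=1.704, a3=12.160, a4=0.392, a5=1.912, a0=18.256; τ=−ln(0.0117)/18.256=0.244 → t=0.330; u2·a0=0.5780·18.256=10.552; a1+a2=3.792 < 10.552 ≤ a1+…+a3=15.952 → R3 fires; E=9 Z=7 Q=5
Draw 3: a1=1.827, a2=2.130, a3=13.300, a4=0.504, a5=2.390, a0=20.151; τ=−ln(0.3639)/20.151=0.050 → t=0.380; u2·a0=0.8694·20.151=17.519; a1+…+a3=17.257 < 17.519 ≤ a1+…+a4=17.761 → R4 fires; E=10 Z=9 Q=5
Draw 4: a1=2.349, a2=2.130, a3=17.100, a4=0.560, a5=2.390, a0=24.529; τ=−ln(0.4204)/24.529=0.035 → t=0.416; u2·a0=0.9324·24.529=22.871; a1+…+a4=22.139 < 22.871 ≤ a1+…+a5=24.529 → R5 fires; E=11 Z=9 Q=5
Draw 5: a1=2.349, a2=2.130, a3=17.100, a4=0.616, a5=2.390, a0=24.585; τ=−ln(0.8264)/24.585=0.008 → t=0.423; u2·a0=0.3929·24.585=9.659; a1+a2=4.479 < 9.659 ≤ a1+…+a3=21.579 → R3 fires; E=13 Z=8 Q=6
Draw 6: a1=2.088, a2=2.556, a3=18.240, a4=0.728, a5=2.868, a0=26.480; τ=−ln(0.5847)/26.480=0.020 → t=0.444; u2·a0=0.6355·26.480=16.828; a1+a2=4.644 < 16.828 ≤ a1+…+a3=22.884 → R3 fires; E=15 Z=7 Q=7
Draw 7: a1=1.827, a2=2.982, a3=18.620, a4=0.840, a5=3.346, a0=27.615; τ=−ln(0.3426)/27.615=0.039 → t=0.482; u2·a0=0.9683·27.615=26.740; a1+…+a4=24.269 < 26.740 ≤ a1+…+a5=27.615 → R5 fires; E=16 Z=7 Q=7
Draw 8: a1=1.827, a2=2.982, a3=18.620, a4=0.896, a5=3.346, a0=27.671; τ=−ln(0.8654)/27.671=0.005 → t=0.488; u2·a0=0.0372·27.671=1.029 ≤ a1=1.827 → R1 fires; E=17 Z=6 Q=7
Draw 9: a1=1.566, a2=2.982, a3=15.960, a4=0.952, a5=3.346, a0=24.806; τ=−ln(0.0719)/24.806=0.106 → t=0.594; u2·a0=0.2870·24.806=7.119; a1+a2=4.548 < 7.119 ≤ a1+…+a3=20.508 → R3 fires; E=19 Z=5 Q=8
Draw 10: a1=1.305, a2=3.408, a3=15.200, a4=1.064, a5=3.824, a0=24.801; τ=−ln(0.6111)/24.801=0.020 → t=0.614; u2·a0=0.3445·24.801=8.544; a1+a2=4.713 < 8.544 ≤ a1+…+a3=19.913 → R3 fires; E=21 Z=4 Q=9
Draw 11: a1=1.044, a2=3.834, a3=13.680, a4=1.176, a5=4.302, a0=24.036; τ=−ln(0.0732)/24.036=0.109 → t=0.722 > T=0.68: stop.
At T=0.68: E=21 Z=4 Q=9; the largest is E.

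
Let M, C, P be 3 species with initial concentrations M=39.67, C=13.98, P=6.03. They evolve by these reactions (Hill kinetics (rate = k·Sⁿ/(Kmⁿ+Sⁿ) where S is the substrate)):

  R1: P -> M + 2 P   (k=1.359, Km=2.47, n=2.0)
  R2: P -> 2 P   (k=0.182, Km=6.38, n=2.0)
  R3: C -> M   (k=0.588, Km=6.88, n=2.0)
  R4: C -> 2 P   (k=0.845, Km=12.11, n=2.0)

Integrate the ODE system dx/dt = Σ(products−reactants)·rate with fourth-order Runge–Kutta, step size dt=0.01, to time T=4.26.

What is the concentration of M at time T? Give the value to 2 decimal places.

M at T = 47.00

RK4 with dt=0.01: 426 steps to T=4.26. Trajectory (selected grid times):
t=0.00: M=39.67 C=13.98 P=6.03
t=0.47: M=40.45 C=13.54 P=7.08
t=0.95: M=41.26 C=13.09 P=8.17
t=1.42: M=42.07 C=12.66 P=9.23
t=1.89: M=42.88 C=12.25 P=10.30
t=2.37: M=43.71 C=11.83 P=11.39
t=2.84: M=44.53 C=11.44 P=12.45
t=3.31: M=45.35 C=11.05 P=13.50
t=3.79: M=46.18 C=10.67 P=14.57
t=4.26: M=47.00 C=10.31 P=15.61
Read off M at T=4.26: 47.00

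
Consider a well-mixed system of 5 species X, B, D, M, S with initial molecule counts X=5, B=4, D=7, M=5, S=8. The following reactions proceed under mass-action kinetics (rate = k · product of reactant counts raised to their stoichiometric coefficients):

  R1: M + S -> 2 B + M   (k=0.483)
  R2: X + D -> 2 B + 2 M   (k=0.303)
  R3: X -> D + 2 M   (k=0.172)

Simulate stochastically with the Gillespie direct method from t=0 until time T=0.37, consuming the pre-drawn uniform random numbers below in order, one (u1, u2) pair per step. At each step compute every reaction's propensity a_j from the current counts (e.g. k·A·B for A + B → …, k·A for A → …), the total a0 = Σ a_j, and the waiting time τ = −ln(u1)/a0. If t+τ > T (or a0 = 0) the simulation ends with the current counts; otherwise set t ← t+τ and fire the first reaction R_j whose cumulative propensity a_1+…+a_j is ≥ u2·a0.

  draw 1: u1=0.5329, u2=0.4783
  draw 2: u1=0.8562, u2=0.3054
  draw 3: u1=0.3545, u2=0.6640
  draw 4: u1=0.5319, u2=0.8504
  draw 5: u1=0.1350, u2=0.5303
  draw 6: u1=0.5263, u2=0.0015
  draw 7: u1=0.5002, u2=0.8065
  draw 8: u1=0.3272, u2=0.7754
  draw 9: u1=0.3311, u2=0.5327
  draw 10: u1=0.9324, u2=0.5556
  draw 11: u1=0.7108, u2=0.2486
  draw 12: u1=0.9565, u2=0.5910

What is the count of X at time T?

t=0.000: X=5 B=4 D=7 M=5 S=8
Draw 1: a1=19.320, a2=10.605, a3=0.860, a0=30.785; τ=−ln(0.5329)/30.785=0.020 → t=0.020; u2·a0=0.4783·30.785=14.724 ≤ a1=19.320 → R1 fires; X=5 B=6 D=7 M=5 S=7
Draw 2: a1=16.905, a2=10.605, a3=0.860, a0=28.370; τ=−ln(0.8562)/28.370=0.005 → t=0.026; u2·a0=0.3054·28.370=8.664 ≤ a1=16.905 → R1 fires; X=5 B=8 D=7 M=5 S=6
Draw 3: a1=14.490, a2=10.605, a3=0.860, a0=25.955; τ=−ln(0.3545)/25.955=0.040 → t=0.066; u2·a0=0.6640·25.955=17.234; a1=14.490 < 17.234 ≤ a1+a2=25.095 → R2 fires; X=4 B=10 D=6 M=7 S=6
Draw 4: a1=20.286, a2=7.272, a3=0.688, a0=28.246; τ=−ln(0.5319)/28.246=0.022 → t=0.088; u2·a0=0.8504·28.246=24.020; a1=20.286 < 24.020 ≤ a1+a2=27.558 → R2 fires; X=3 B=12 D=5 M=9 S=6
Draw 5: a1=26.082, a2=4.545, a3=0.516, a0=31.143; τ=−ln(0.1350)/31.143=0.064 → t=0.153; u2·a0=0.5303·31.143=16.515 ≤ a1=26.082 → R1 fires; X=3 B=14 D=5 M=9 S=5
Draw 6: a1=21.735, a2=4.545, a3=0.516, a0=26.796; τ=−ln(0.5263)/26.796=0.024 → t=0.176; u2·a0=0.0015·26.796=0.040 ≤ a1=21.735 → R1 fires; X=3 B=16 D=5 M=9 S=4
Draw 7: a1=17.388, a2=4.545, a3=0.516, a0=22.449; τ=−ln(0.5002)/22.449=0.031 → t=0.207; u2·a0=0.8065·22.449=18.105; a1=17.388 < 18.105 ≤ a1+a2=21.933 → R2 fires; X=2 B=18 D=4 M=11 S=4
Draw 8: a1=21.252, a2=2.424, a3=0.344, a0=24.020; τ=−ln(0.3272)/24.020=0.047 → t=0.254; u2·a0=0.7754·24.020=18.625 ≤ a1=21.252 → R1 fires; X=2 B=20 D=4 M=11 S=3
Draw 9: a1=15.939, a2=2.424, a3=0.344, a0=18.707; τ=−ln(0.3311)/18.707=0.059 → t=0.313; u2·a0=0.5327·18.707=9.965 ≤ a1=15.939 → R1 fires; X=2 B=22 D=4 M=11 S=2
Draw 10: a1=10.626, a2=2.424, a3=0.344, a0=13.394; τ=−ln(0.9324)/13.394=0.005 → t=0.318; u2·a0=0.5556·13.394=7.442 ≤ a1=10.626 → R1 fires; X=2 B=24 D=4 M=11 S=1
Draw 11: a1=5.313, a2=2.424, a3=0.344, a0=8.081; τ=−ln(0.7108)/8.081=0.042 → t=0.360; u2·a0=0.2486·8.081=2.009 ≤ a1=5.313 → R1 fires; X=2 B=26 D=4 M=11 S=0
Draw 12: a1=0.000, a2=2.424, a3=0.344, a0=2.768; τ=−ln(0.9565)/2.768=0.016 → t=0.376 > T=0.37: stop.
Read off X at T=0.37: 2

X at T = 2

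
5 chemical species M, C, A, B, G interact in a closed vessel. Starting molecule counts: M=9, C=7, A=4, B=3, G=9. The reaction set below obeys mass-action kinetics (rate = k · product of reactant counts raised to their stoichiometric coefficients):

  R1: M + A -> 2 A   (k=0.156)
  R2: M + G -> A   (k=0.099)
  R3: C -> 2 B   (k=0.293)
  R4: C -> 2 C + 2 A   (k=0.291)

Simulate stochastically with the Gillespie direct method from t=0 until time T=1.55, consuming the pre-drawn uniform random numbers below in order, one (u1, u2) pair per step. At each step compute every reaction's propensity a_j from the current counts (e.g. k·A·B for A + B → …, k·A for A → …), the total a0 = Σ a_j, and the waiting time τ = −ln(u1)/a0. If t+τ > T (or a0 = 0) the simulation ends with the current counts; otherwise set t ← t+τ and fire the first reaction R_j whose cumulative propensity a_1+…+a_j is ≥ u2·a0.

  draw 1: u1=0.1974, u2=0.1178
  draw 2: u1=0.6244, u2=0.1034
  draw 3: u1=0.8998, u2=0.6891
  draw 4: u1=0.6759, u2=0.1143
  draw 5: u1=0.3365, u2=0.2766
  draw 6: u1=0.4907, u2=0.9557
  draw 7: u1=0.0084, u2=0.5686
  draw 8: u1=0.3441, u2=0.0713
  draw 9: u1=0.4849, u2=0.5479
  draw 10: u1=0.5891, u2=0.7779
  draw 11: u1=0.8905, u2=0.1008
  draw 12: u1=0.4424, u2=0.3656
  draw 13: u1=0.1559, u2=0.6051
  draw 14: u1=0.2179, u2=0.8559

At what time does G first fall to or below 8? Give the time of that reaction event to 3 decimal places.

t=0.000: M=9 C=7 A=4 B=3 G=9
Draw 1: a1=5.616, a2=8.019, a3=2.051, a4=2.037, a0=17.723; τ=−ln(0.1974)/17.723=0.092 → t=0.092; u2·a0=0.1178·17.723=2.088 ≤ a1=5.616 → R1 fires; M=8 C=7 A=5 B=3 G=9
Draw 2: a1=6.240, a2=7.128, a3=2.051, a4=2.037, a0=17.456; τ=−ln(0.6244)/17.456=0.027 → t=0.119; u2·a0=0.1034·17.456=1.805 ≤ a1=6.240 → R1 fires; M=7 C=7 A=6 B=3 G=9
Draw 3: a1=6.552, a2=6.237, a3=2.051, a4=2.037, a0=16.877; τ=−ln(0.8998)/16.877=0.006 → t=0.125; u2·a0=0.6891·16.877=11.630; a1=6.552 < 11.630 ≤ a1+a2=12.789 → R2 fires; M=6 C=7 A=7 B=3 G=8
Draw 4: a1=6.552, a2=4.752, a3=2.051, a4=2.037, a0=15.392; τ=−ln(0.6759)/15.392=0.025 → t=0.150; u2·a0=0.1143·15.392=1.759 ≤ a1=6.552 → R1 fires; M=5 C=7 A=8 B=3 G=8
Draw 5: a1=6.240, a2=3.960, a3=2.051, a4=2.037, a0=14.288; τ=−ln(0.3365)/14.288=0.076 → t=0.226; u2·a0=0.2766·14.288=3.952 ≤ a1=6.240 → R1 fires; M=4 C=7 A=9 B=3 G=8
Draw 6: a1=5.616, a2=3.168, a3=2.051, a4=2.037, a0=12.872; τ=−ln(0.4907)/12.872=0.055 → t=0.282; u2·a0=0.9557·12.872=12.302; a1+…+a3=10.835 < 12.302 ≤ a1+…+a4=12.872 → R4 fires; M=4 C=8 A=11 B=3 G=8
Draw 7: a1=6.864, a2=3.168, a3=2.344, a4=2.328, a0=14.704; τ=−ln(0.0084)/14.704=0.325 → t=0.607; u2·a0=0.5686·14.704=8.361; a1=6.864 < 8.361 ≤ a1+a2=10.032 → R2 fires; M=3 C=8 A=12 B=3 G=7
Draw 8: a1=5.616, a2=2.079, a3=2.344, a4=2.328, a0=12.367; τ=−ln(0.3441)/12.367=0.086 → t=0.693; u2·a0=0.0713·12.367=0.882 ≤ a1=5.616 → R1 fires; M=2 C=8 A=13 B=3 G=7
Draw 9: a1=4.056, a2=1.386, a3=2.344, a4=2.328, a0=10.114; τ=−ln(0.4849)/10.114=0.072 → t=0.765; u2·a0=0.5479·10.114=5.541; a1+a2=5.442 < 5.541 ≤ a1+…+a3=7.786 → R3 fires; M=2 C=7 A=13 B=5 G=7
Draw 10: a1=4.056, a2=1.386, a3=2.051, a4=2.037, a0=9.530; τ=−ln(0.5891)/9.530=0.056 → t=0.820; u2·a0=0.7779·9.530=7.413; a1+a2=5.442 < 7.413 ≤ a1+…+a3=7.493 → R3 fires; M=2 C=6 A=13 B=7 G=7
Draw 11: a1=4.056, a2=1.386, a3=1.758, a4=1.746, a0=8.946; τ=−ln(0.8905)/8.946=0.013 → t=0.833; u2·a0=0.1008·8.946=0.902 ≤ a1=4.056 → R1 fires; M=1 C=6 A=14 B=7 G=7
Draw 12: a1=2.184, a2=0.693, a3=1.758, a4=1.746, a0=6.381; τ=−ln(0.4424)/6.381=0.128 → t=0.961; u2·a0=0.3656·6.381=2.333; a1=2.184 < 2.333 ≤ a1+a2=2.877 → R2 fires; M=0 C=6 A=15 B=7 G=6
Draw 13: a1=0.000, a2=0.000, a3=1.758, a4=1.746, a0=3.504; τ=−ln(0.1559)/3.504=0.530 → t=1.491; u2·a0=0.6051·3.504=2.120; a1+…+a3=1.758 < 2.120 ≤ a1+…+a4=3.504 → R4 fires; M=0 C=7 A=17 B=7 G=6
Draw 14: a1=0.000, a2=0.000, a3=2.051, a4=2.037, a0=4.088; τ=−ln(0.2179)/4.088=0.373 → t=1.864 > T=1.55: stop.
G first becomes ≤ 8 when it reaches 8 at the event at t=0.125.

Threshold first reached at t = 0.125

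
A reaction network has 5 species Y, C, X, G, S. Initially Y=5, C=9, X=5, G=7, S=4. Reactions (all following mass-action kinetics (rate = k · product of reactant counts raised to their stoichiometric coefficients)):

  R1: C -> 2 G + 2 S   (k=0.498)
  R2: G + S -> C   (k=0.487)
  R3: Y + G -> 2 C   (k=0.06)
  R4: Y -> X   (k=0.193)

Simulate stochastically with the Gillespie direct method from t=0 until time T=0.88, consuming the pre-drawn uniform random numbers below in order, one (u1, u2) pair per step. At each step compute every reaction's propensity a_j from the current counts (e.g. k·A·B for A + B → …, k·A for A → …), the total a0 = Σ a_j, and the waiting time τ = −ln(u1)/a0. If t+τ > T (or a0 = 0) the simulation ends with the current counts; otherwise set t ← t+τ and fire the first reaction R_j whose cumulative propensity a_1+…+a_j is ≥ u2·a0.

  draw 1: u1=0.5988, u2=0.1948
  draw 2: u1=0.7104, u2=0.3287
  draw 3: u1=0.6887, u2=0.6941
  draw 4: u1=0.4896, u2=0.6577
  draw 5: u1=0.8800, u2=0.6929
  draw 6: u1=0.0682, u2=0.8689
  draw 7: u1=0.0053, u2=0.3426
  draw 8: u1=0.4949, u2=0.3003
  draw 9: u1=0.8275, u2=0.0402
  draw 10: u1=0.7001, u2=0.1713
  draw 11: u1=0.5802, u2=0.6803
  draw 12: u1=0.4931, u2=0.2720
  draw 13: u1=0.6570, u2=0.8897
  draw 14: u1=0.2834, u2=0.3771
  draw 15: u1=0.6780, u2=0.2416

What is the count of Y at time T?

t=0.000: Y=5 C=9 X=5 G=7 S=4
Draw 1: a1=4.482, a2=13.636, a3=2.100, a4=0.965, a0=21.183; τ=−ln(0.5988)/21.183=0.024 → t=0.024; u2·a0=0.1948·21.183=4.126 ≤ a1=4.482 → R1 fires; Y=5 C=8 X=5 G=9 S=6
Draw 2: a1=3.984, a2=26.298, a3=2.700, a4=0.965, a0=33.947; τ=−ln(0.7104)/33.947=0.010 → t=0.034; u2·a0=0.3287·33.947=11.158; a1=3.984 < 11.158 ≤ a1+a2=30.282 → R2 fires; Y=5 C=9 X=5 G=8 S=5
Draw 3: a1=4.482, a2=19.480, a3=2.400, a4=0.965, a0=27.327; τ=−ln(0.6887)/27.327=0.014 → t=0.048; u2·a0=0.6941·27.327=18.968; a1=4.482 < 18.968 ≤ a1+a2=23.962 → R2 fires; Y=5 C=10 X=5 G=7 S=4
Draw 4: a1=4.980, a2=13.636, a3=2.100, a4=0.965, a0=21.681; τ=−ln(0.4896)/21.681=0.033 → t=0.081; u2·a0=0.6577·21.681=14.260; a1=4.980 < 14.260 ≤ a1+a2=18.616 → R2 fires; Y=5 C=11 X=5 G=6 S=3
Draw 5: a1=5.478, a2=8.766, a3=1.800, a4=0.965, a0=17.009; τ=−ln(0.8800)/17.009=0.008 → t=0.088; u2·a0=0.6929·17.009=11.786; a1=5.478 < 11.786 ≤ a1+a2=14.244 → R2 fires; Y=5 C=12 X=5 G=5 S=2
Draw 6: a1=5.976, a2=4.870, a3=1.500, a4=0.965, a0=13.311; τ=−ln(0.0682)/13.311=0.202 → t=0.290; u2·a0=0.8689·13.311=11.566; a1+a2=10.846 < 11.566 ≤ a1+…+a3=12.346 → R3 fires; Y=4 C=14 X=5 G=4 S=2
Draw 7: a1=6.972, a2=3.896, a3=0.960, a4=0.772, a0=12.600; τ=−ln(0.0053)/12.600=0.416 → t=0.706; u2·a0=0.3426·12.600=4.317 ≤ a1=6.972 → R1 fires; Y=4 C=13 X=5 G=6 S=4
Draw 8: a1=6.474, a2=11.688, a3=1.440, a4=0.772, a0=20.374; τ=−ln(0.4949)/20.374=0.035 → t=0.741; u2·a0=0.3003·20.374=6.118 ≤ a1=6.474 → R1 fires; Y=4 C=12 X=5 G=8 S=6
Draw 9: a1=5.976, a2=23.376, a3=1.920, a4=0.772, a0=32.044; τ=−ln(0.8275)/32.044=0.006 → t=0.746; u2·a0=0.0402·32.044=1.288 ≤ a1=5.976 → R1 fires; Y=4 C=11 X=5 G=10 S=8
Draw 10: a1=5.478, a2=38.960, a3=2.400, a4=0.772, a0=47.610; τ=−ln(0.7001)/47.610=0.007 → t=0.754; u2·a0=0.1713·47.610=8.156; a1=5.478 < 8.156 ≤ a1+a2=44.438 → R2 fires; Y=4 C=12 X=5 G=9 S=7
Draw 11: a1=5.976, a2=30.681, a3=2.160, a4=0.772, a0=39.589; τ=−ln(0.5802)/39.589=0.014 → t=0.768; u2·a0=0.6803·39.589=26.932; a1=5.976 < 26.932 ≤ a1+a2=36.657 → R2 fires; Y=4 C=13 X=5 G=8 S=6
Draw 12: a1=6.474, a2=23.376, a3=1.920, a4=0.772, a0=32.542; τ=−ln(0.4931)/32.542=0.022 → t=0.789; u2·a0=0.2720·32.542=8.851; a1=6.474 < 8.851 ≤ a1+a2=29.850 → R2 fires; Y=4 C=14 X=5 G=7 S=5
Draw 13: a1=6.972, a2=17.045, a3=1.680, a4=0.772, a0=26.469; τ=−ln(0.6570)/26.469=0.016 → t=0.805; u2·a0=0.8897·26.469=23.549; a1=6.972 < 23.549 ≤ a1+a2=24.017 → R2 fires; Y=4 C=15 X=5 G=6 S=4
Draw 14: a1=7.470, a2=11.688, a3=1.440, a4=0.772, a0=21.370; τ=−ln(0.2834)/21.370=0.059 → t=0.864; u2·a0=0.3771·21.370=8.059; a1=7.470 < 8.059 ≤ a1+a2=19.158 → R2 fires; Y=4 C=16 X=5 G=5 S=3
Draw 15: a1=7.968, a2=7.305, a3=1.200, a4=0.772, a0=17.245; τ=−ln(0.6780)/17.245=0.023 → t=0.887 > T=0.88: stop.
Read off Y at T=0.88: 4

Y at T = 4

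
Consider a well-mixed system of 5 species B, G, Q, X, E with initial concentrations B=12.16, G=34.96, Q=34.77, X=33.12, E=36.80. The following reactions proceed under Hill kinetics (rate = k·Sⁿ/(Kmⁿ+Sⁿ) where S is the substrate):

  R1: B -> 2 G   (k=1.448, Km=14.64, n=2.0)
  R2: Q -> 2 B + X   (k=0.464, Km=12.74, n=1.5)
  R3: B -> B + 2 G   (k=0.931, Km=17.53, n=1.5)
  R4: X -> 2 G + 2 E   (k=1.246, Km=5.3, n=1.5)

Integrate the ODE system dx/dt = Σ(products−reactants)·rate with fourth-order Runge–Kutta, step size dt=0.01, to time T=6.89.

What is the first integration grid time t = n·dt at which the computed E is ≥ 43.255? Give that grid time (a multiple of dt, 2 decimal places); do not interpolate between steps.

Threshold first reached at t = 2.77

RK4 with dt=0.01: 689 steps to T=6.89. Trajectory (selected grid times):
t=0.00: B=12.16 G=34.96 Q=34.77 X=33.12 E=36.80
t=0.77: B=12.29 G=38.21 Q=34.48 X=32.51 E=38.60
t=1.53: B=12.40 G=41.42 Q=34.19 X=31.91 E=40.38
t=2.30: B=12.52 G=44.69 Q=33.90 X=31.30 E=42.17
t=2.76: B=12.58 G=46.65 Q=33.73 X=30.94 E=43.24
t=2.77: B=12.58 G=46.69 Q=33.72 X=30.93 E=43.27
t=3.06: B=12.62 G=47.93 Q=33.61 X=30.71 E=43.94
t=3.83: B=12.72 G=51.22 Q=33.32 X=30.10 E=45.73
t=4.59: B=12.82 G=54.47 Q=33.04 X=29.50 E=47.49
t=5.36: B=12.91 G=57.78 Q=32.75 X=28.90 E=49.27
t=6.12: B=12.99 G=61.05 Q=32.47 X=28.31 E=51.03
t=6.89: B=13.07 G=64.37 Q=32.18 X=27.71 E=52.80
E(2.76)=43.244 < 43.255 but E(2.77)=43.267 ≥ 43.255, so the first grid time is t=2.77.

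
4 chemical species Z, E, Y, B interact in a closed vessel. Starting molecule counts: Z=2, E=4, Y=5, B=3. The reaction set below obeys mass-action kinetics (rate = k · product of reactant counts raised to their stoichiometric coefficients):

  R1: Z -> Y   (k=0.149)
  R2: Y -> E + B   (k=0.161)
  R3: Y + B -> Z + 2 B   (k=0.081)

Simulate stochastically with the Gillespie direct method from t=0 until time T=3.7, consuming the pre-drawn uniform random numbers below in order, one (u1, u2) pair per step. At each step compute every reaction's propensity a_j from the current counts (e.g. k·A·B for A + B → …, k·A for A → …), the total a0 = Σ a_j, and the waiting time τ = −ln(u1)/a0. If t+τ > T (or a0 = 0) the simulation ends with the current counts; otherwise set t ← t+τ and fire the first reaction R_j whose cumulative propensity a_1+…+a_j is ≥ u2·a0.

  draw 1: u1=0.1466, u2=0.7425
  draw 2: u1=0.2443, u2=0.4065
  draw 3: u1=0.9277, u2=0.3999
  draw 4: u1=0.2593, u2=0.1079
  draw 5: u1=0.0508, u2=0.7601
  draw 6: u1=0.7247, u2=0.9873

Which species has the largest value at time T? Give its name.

t=0.000: Z=2 E=4 Y=5 B=3
Draw 1: a1=0.298, a2=0.805, a3=1.215, a0=2.318; τ=−ln(0.1466)/2.318=0.828 → t=0.828; u2·a0=0.7425·2.318=1.721; a1+a2=1.103 < 1.721 ≤ a1+…+a3=2.318 → R3 fires; Z=3 E=4 Y=4 B=4
Draw 2: a1=0.447, a2=0.644, a3=1.296, a0=2.387; τ=−ln(0.2443)/2.387=0.590 → t=1.419; u2·a0=0.4065·2.387=0.970; a1=0.447 < 0.970 ≤ a1+a2=1.091 → R2 fires; Z=3 E=5 Y=3 B=5
Draw 3: a1=0.447, a2=0.483, a3=1.215, a0=2.145; τ=−ln(0.9277)/2.145=0.035 → t=1.454; u2·a0=0.3999·2.145=0.858; a1=0.447 < 0.858 ≤ a1+a2=0.930 → R2 fires; Z=3 E=6 Y=2 B=6
Draw 4: a1=0.447, a2=0.322, a3=0.972, a0=1.741; τ=−ln(0.2593)/1.741=0.775 → t=2.229; u2·a0=0.1079·1.741=0.188 ≤ a1=0.447 → R1 fires; Z=2 E=6 Y=3 B=6
Draw 5: a1=0.298, a2=0.483, a3=1.458, a0=2.239; τ=−ln(0.0508)/2.239=1.331 → t=3.560; u2·a0=0.7601·2.239=1.702; a1+a2=0.781 < 1.702 ≤ a1+…+a3=2.239 → R3 fires; Z=3 E=6 Y=2 B=7
Draw 6: a1=0.447, a2=0.322, a3=1.134, a0=1.903; τ=−ln(0.7247)/1.903=0.169 → t=3.729 > T=3.7: stop.
At T=3.7: Z=3 E=6 Y=2 B=7; the largest is B.

Dominant species at T: B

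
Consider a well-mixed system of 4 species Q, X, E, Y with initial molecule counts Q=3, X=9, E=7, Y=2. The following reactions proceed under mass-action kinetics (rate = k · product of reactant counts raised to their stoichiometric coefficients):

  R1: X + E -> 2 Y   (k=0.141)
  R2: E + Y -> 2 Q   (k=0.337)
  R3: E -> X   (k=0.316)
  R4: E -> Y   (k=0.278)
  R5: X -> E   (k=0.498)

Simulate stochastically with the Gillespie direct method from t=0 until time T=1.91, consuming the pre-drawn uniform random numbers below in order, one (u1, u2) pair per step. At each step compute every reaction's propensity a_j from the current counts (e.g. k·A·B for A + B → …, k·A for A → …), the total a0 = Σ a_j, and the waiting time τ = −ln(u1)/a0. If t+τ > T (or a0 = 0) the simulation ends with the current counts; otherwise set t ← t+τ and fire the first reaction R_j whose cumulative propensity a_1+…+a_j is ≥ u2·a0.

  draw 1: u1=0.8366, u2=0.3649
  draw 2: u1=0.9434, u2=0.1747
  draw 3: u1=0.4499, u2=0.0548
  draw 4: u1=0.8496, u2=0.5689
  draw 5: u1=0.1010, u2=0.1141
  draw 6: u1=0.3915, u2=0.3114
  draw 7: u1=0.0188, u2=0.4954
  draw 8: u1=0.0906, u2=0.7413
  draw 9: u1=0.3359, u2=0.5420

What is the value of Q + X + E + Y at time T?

Value at T = 21

Check how each reaction changes W = Q + X + E + Y (weight of products minus weight of reactants):
R1: X + E -> 2 Y: (1·2) − (1·1 + 1·1) = 2 − 2 = 0
R2: E + Y -> 2 Q: (1·2) − (1·1 + 1·1) = 2 − 2 = 0
R3: E -> X: (1·1) − (1·1) = 1 − 1 = 0
R4: E -> Y: (1·1) − (1·1) = 1 − 1 = 0
R5: X -> E: (1·1) − (1·1) = 1 − 1 = 0
Every reaction leaves W unchanged, so W is conserved and no simulation is needed: W(T) = W(0) = 3 + 9 + 7 + 2 = 21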